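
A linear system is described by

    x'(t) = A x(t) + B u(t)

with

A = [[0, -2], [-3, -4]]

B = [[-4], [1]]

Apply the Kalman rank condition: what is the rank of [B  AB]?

AB = [[-2], [8]]
Controllability matrix C = [B  AB] = [[-4, -2], [1, 8]]
det(C) = (-4)·8 - (-2)·1 = -32 - (-2) = -30 ≠ 0, so rank(C) = 2.
rank(C) = 2 = n, so the pair (A, B) is completely controllable.

2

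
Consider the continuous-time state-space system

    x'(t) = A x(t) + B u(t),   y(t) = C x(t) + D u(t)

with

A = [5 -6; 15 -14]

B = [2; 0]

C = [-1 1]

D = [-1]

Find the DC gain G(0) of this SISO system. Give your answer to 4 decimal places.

-0.9000

G(0) = C(-A)^{-1}B + D = -C A^{-1} B + D.
det A = 20, so A^{-1} = (1/20)·adj(A) = [[-7/10, 3/10], [-3/4, 1/4]]
A^{-1} B = [-7/5, -3/2]^T
C A^{-1} B = -1/10
G(0) = D - C A^{-1} B = -1 - (-1/10) = -9/10 ≈ -0.9000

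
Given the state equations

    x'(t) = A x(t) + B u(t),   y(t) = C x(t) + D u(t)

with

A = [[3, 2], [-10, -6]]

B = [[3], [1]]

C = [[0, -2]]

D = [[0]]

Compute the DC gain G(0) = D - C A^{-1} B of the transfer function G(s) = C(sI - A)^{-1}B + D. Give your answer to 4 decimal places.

33.0000

G(0) = C(-A)^{-1}B + D = -C A^{-1} B + D.
det A = 2, so A^{-1} = (1/2)·adj(A) = [[-3, -1], [5, 3/2]]
A^{-1} B = [-10, 33/2]^T
C A^{-1} B = -33
G(0) = D - C A^{-1} B = 0 - (-33) = 33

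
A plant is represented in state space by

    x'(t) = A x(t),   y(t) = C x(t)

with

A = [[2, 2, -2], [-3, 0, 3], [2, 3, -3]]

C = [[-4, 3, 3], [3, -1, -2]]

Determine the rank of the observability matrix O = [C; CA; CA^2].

CA = [[-11, 1, 8], [5, 0, -3]]
CA^2 = [[-9, 2, 1], [4, 1, -1]]
Observability matrix O = [C; CA; CA^2] = [[-4, 3, 3], [3, -1, -2], [-11, 1, 8], [5, 0, -3], [-9, 2, 1], [4, 1, -1]]
Take the 3×3 submatrix of O formed by rows 1, 2, 3: [[-4, 3, 3], [3, -1, -2], [-11, 1, 8]]. Its determinant is (-4)·((-1)·8 - (-2)·1) - 3·(3·8 - (-2)·(-11)) + 3·(3·1 - (-1)·(-11)) = (-4)·(-6) - 3·2 + 3·(-8) = -6 ≠ 0.
So rank(O) ≥ 3; since O has 3 columns, rank(O) = 3.
rank(O) = 3 = n, so the pair (A, C) is completely observable.

3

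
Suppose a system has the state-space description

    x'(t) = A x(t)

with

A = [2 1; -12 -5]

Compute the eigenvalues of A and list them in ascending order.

-2, -1

det(sI - A) = s^2 - (tr A)s + det A, with tr A = 2 + (-5) = -3 and det A = 2·(-5) - 1·(-12) = -10 - (-12) = 2.
So p(s) = det(sI - A) = s^2 + 3s + 2.
Factor s^2 + 3s + 2: two numbers with sum -3 and product 2 are -1 and -2, so s^2 + 3s + 2 = (s + 1)(s + 2).
Hence p(s) = (s + 1) (s + 2), with roots -2, -1.
All eigenvalues have negative real part, so the system is asymptotically stable.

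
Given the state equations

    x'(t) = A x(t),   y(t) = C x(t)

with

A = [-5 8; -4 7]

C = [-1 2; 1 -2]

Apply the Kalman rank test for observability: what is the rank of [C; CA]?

1

CA = [[-3, 6], [3, -6]]
Observability matrix O = [C; CA] = [[-1, 2], [1, -2], [-3, 6], [3, -6]]
Every row of O is a scalar multiple of row 1 = [-1, 2] (multipliers 1, -1, 3, -3), so the rows span a one-dimensional space.
O ≠ 0, hence rank(O) = 1.
rank(O) = 1 < n = 2, so the pair (A, C) is not completely observable.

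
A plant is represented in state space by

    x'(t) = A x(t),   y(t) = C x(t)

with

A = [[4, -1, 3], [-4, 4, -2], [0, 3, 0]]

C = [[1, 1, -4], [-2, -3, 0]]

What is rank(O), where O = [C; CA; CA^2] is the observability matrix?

3

CA = [[0, -9, 1], [4, -10, 0]]
CA^2 = [[36, -33, 18], [56, -44, 32]]
Observability matrix O = [C; CA; CA^2] = [[1, 1, -4], [-2, -3, 0], [0, -9, 1], [4, -10, 0], [36, -33, 18], [56, -44, 32]]
Take the 3×3 submatrix of O formed by rows 1, 2, 3: [[1, 1, -4], [-2, -3, 0], [0, -9, 1]]. Its determinant is 1·((-3)·1 - 0·(-9)) - 1·((-2)·1 - 0·0) + (-4)·((-2)·(-9) - (-3)·0) = 1·(-3) - 1·(-2) + (-4)·18 = -73 ≠ 0.
So rank(O) ≥ 3; since O has 3 columns, rank(O) = 3.
rank(O) = 3 = n, so the pair (A, C) is completely observable.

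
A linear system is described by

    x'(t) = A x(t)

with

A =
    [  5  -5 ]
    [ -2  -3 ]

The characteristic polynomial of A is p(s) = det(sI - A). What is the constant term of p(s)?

For a 2×2 matrix, det(sI - A) = s^2 - (tr A)s + det A.
tr A = 2, det A = -25.
So p(s) = s^2 - 2s - 25.
The constant term is -25.

-25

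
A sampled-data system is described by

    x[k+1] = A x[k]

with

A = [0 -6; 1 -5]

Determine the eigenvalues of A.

det(zI - A) = z^2 - (tr A)z + det A, with tr A = 0 + (-5) = -5 and det A = 0·(-5) - (-6)·1 = 0 - (-6) = 6.
So p(z) = det(zI - A) = z^2 + 5z + 6.
Factor z^2 + 5z + 6: two numbers with sum -5 and product 6 are -2 and -3, so z^2 + 5z + 6 = (z + 2)(z + 3).
Hence p(z) = (z + 2) (z + 3), with roots -3, -2.

-3, -2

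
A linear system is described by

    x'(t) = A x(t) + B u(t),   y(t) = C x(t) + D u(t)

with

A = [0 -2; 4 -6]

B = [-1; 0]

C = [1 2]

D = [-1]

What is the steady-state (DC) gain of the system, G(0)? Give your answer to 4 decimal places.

G(0) = C(-A)^{-1}B + D = -C A^{-1} B + D.
det A = 8, so A^{-1} = (1/8)·adj(A) = [[-3/4, 1/4], [-1/2, 0]]
A^{-1} B = [3/4, 1/2]^T
C A^{-1} B = 7/4
G(0) = D - C A^{-1} B = -1 - (7/4) = -11/4 ≈ -2.7500

-2.7500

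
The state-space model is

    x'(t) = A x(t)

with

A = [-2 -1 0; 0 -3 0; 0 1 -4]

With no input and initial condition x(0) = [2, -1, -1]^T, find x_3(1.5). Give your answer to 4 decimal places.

-0.0111

det(sI - A) = s^3 - (tr A)s^2 + (M11 + M22 + M33)s - det A, where Mii is the 2×2 principal minor of A obtained by deleting row i and column i.
tr A = (-2) + (-3) + (-4) = -9; M11 = (-3)·(-4) - 0·1 = 12 - 0 = 12; M22 = (-2)·(-4) - 0·0 = 8 - 0 = 8; M33 = (-2)·(-3) - (-1)·0 = 6 - 0 = 6; sum of minors = 26.
det A = (-2)·((-3)·(-4) - 0·1) - (-1)·(0·(-4) - 0·0) + 0·(0·1 - (-3)·0) = (-2)·12 - (-1)·0 + 0·0 = -24.
So p(s) = det(sI - A) = s^3 + 9s^2 + 26s + 24.
Rational-root test: any integer root divides 24. Testing small divisors, s = -2 works: p(-2) = -8 + 36 + (-52) + 24 = 0, so (s + 2) is a factor.
Dividing, p(s) = (s + 2)(s^2 + 7s + 12).
Factor s^2 + 7s + 12: two numbers with sum -7 and product 12 are -3 and -4, so s^2 + 7s + 12 = (s + 3)(s + 4).
Hence p(s) = (s + 2) (s + 3) (s + 4), with roots -4, -3, -2.
The eigenvalues -4, -3, -2 are distinct and real, so A is diagonalisable and x(t) = e^{At} x(0) = V diag(e^{λ_i t}) V^{-1} x(0), where the columns of V are the eigenvectors.
λ = -4: A - (-4)I = [[2, -1, 0], [0, 1, 0], [0, 1, 0]]. v must be orthogonal to every row; (row 1) × (row 2) = [0, 0, 2], so take v_1 = [0, 0, 1]^T.
λ = -3: A - (-3)I = [[1, -1, 0], [0, 0, 0], [0, 1, -1]]. v must be orthogonal to every row; (row 1) × (row 3) = [1, 1, 1], so take v_2 = [1, 1, 1]^T.
λ = -2: A - (-2)I = [[0, -1, 0], [0, -1, 0], [0, 1, -2]]. v must be orthogonal to every row; (row 1) × (row 3) = [2, 0, 0], so take v_3 = [1, 0, 0]^T.
V = [v_1 v_2 v_3] = [[0, 1, 1], [0, 1, 0], [1, 1, 0]] has det V = -1, so V^{-1} = adj(V)/det V = [[0, -1, 1], [0, 1, 0], [1, -1, 0]].
Modal coordinates z(0) = V^{-1} x(0): 0·2 + (-1)·(-1) + 1·(-1) = 0; 0·2 + 1·(-1) + 0·(-1) = -1; 1·2 + (-1)·(-1) + 0·(-1) = 3; so z(0) = [0, -1, 3]^T.
x_3(t) = Σ_i (v_i)_3 · z_i(0) · e^{λ_i t} (row 3 of V times the modal terms).
x_3(1.5) = 1·0·e^{-4·1.5} + 1·(-1)·e^{-3·1.5} + 0·3·e^{-2·1.5} = 0·0.002479 + (-1)·0.011109 + 0·0.049787 = -0.0111.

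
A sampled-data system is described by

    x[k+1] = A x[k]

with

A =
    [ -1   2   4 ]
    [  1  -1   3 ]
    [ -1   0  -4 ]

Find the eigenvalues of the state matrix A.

-3, -2, -1

det(zI - A) = z^3 - (tr A)z^2 + (M11 + M22 + M33)z - det A, where Mii is the 2×2 principal minor of A obtained by deleting row i and column i.
tr A = (-1) + (-1) + (-4) = -6; M11 = (-1)·(-4) - 3·0 = 4 - 0 = 4; M22 = (-1)·(-4) - 4·(-1) = 4 - (-4) = 8; M33 = (-1)·(-1) - 2·1 = 1 - 2 = -1; sum of minors = 11.
det A = (-1)·((-1)·(-4) - 3·0) - 2·(1·(-4) - 3·(-1)) + 4·(1·0 - (-1)·(-1)) = (-1)·4 - 2·(-1) + 4·(-1) = -6.
So p(z) = det(zI - A) = z^3 + 6z^2 + 11z + 6.
Rational-root test: any integer root divides 6. Testing small divisors, z = -1 works: p(-1) = -1 + 6 + (-11) + 6 = 0, so (z + 1) is a factor.
Dividing, p(z) = (z + 1)(z^2 + 5z + 6).
Factor z^2 + 5z + 6: two numbers with sum -5 and product 6 are -2 and -3, so z^2 + 5z + 6 = (z + 2)(z + 3).
Hence p(z) = (z + 1) (z + 2) (z + 3), with roots -3, -2, -1.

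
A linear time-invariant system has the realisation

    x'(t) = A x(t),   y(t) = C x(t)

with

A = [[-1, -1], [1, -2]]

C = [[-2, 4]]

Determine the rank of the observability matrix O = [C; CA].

2

CA = [[6, -6]]
Observability matrix O = [C; CA] = [[-2, 4], [6, -6]]
det(O) = (-2)·(-6) - 4·6 = 12 - 24 = -12 ≠ 0, so rank(O) = 2.
rank(O) = 2 = n, so the pair (A, C) is completely observable.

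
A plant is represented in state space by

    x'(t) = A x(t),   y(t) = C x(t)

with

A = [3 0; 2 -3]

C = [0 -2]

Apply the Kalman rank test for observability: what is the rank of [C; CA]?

2

CA = [[-4, 6]]
Observability matrix O = [C; CA] = [[0, -2], [-4, 6]]
det(O) = 0·6 - (-2)·(-4) = 0 - 8 = -8 ≠ 0, so rank(O) = 2.
rank(O) = 2 = n, so the pair (A, C) is completely observable.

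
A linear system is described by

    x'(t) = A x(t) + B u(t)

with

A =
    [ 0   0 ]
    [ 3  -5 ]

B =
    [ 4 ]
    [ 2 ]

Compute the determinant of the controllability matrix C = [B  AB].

8

AB = [[0], [2]]
Controllability matrix C = [B  AB] = [[4, 0], [2, 2]]
det(C) = 4·2 - 0·2 = 8 - 0 = 8
Since det(C) ≠ 0, rank(C) = 2 and the system is completely controllable.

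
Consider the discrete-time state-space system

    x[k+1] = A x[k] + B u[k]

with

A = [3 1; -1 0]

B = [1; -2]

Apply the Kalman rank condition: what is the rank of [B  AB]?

2

AB = [[1], [-1]]
Controllability matrix C = [B  AB] = [[1, 1], [-2, -1]]
det(C) = 1·(-1) - 1·(-2) = -1 - (-2) = 1 ≠ 0, so rank(C) = 2.
rank(C) = 2 = n, so the pair (A, B) is completely controllable.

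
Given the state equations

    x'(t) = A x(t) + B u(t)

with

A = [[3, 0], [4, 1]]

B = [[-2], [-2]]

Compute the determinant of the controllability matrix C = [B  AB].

8

AB = [[-6], [-10]]
Controllability matrix C = [B  AB] = [[-2, -6], [-2, -10]]
det(C) = (-2)·(-10) - (-6)·(-2) = 20 - 12 = 8
Since det(C) ≠ 0, rank(C) = 2 and the system is completely controllable.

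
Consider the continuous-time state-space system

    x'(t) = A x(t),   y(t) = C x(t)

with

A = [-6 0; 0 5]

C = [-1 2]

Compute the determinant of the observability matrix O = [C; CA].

CA = [[6, 10]]
Observability matrix O = [C; CA] = [[-1, 2], [6, 10]]
det(O) = (-1)·10 - 2·6 = -10 - 12 = -22
Since det(O) ≠ 0, rank(O) = 2 and the system is completely observable.

-22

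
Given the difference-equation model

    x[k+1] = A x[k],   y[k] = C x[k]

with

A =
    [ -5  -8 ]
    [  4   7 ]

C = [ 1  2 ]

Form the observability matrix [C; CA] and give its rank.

1

CA = [[3, 6]]
Observability matrix O = [C; CA] = [[1, 2], [3, 6]]
Every row of O is a scalar multiple of row 1 = [1, 2] (multipliers 1, 3), so the rows span a one-dimensional space.
O ≠ 0, hence rank(O) = 1.
rank(O) = 1 < n = 2, so the pair (A, C) is not completely observable.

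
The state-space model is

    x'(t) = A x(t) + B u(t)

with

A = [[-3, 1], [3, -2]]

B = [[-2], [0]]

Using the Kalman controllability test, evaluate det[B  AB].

12

AB = [[6], [-6]]
Controllability matrix C = [B  AB] = [[-2, 6], [0, -6]]
det(C) = (-2)·(-6) - 6·0 = 12 - 0 = 12
Since det(C) ≠ 0, rank(C) = 2 and the system is completely controllable.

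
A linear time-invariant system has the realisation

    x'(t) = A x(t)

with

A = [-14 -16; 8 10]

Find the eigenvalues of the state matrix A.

det(sI - A) = s^2 - (tr A)s + det A, with tr A = (-14) + 10 = -4 and det A = (-14)·10 - (-16)·8 = -140 - (-128) = -12.
So p(s) = det(sI - A) = s^2 + 4s - 12.
Factor s^2 + 4s - 12: two numbers with sum -4 and product -12 are 2 and -6, so s^2 + 4s - 12 = (s - 2)(s + 6).
Hence p(s) = (s - 2) (s + 6), with roots -6, 2.
At least one eigenvalue has non-negative real part, so the system is not asymptotically stable.

-6, 2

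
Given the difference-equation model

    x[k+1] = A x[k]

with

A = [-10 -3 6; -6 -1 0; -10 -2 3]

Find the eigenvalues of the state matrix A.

-4, -3, -1

det(zI - A) = z^3 - (tr A)z^2 + (M11 + M22 + M33)z - det A, where Mii is the 2×2 principal minor of A obtained by deleting row i and column i.
tr A = (-10) + (-1) + 3 = -8; M11 = (-1)·3 - 0·(-2) = -3 - 0 = -3; M22 = (-10)·3 - 6·(-10) = -30 - (-60) = 30; M33 = (-10)·(-1) - (-3)·(-6) = 10 - 18 = -8; sum of minors = 19.
det A = (-10)·((-1)·3 - 0·(-2)) - (-3)·((-6)·3 - 0·(-10)) + 6·((-6)·(-2) - (-1)·(-10)) = (-10)·(-3) - (-3)·(-18) + 6·2 = -12.
So p(z) = det(zI - A) = z^3 + 8z^2 + 19z + 12.
Rational-root test: any integer root divides 12. Testing small divisors, z = -1 works: p(-1) = -1 + 8 + (-19) + 12 = 0, so (z + 1) is a factor.
Dividing, p(z) = (z + 1)(z^2 + 7z + 12).
Factor z^2 + 7z + 12: two numbers with sum -7 and product 12 are -3 and -4, so z^2 + 7z + 12 = (z + 3)(z + 4).
Hence p(z) = (z + 1) (z + 3) (z + 4), with roots -4, -3, -1.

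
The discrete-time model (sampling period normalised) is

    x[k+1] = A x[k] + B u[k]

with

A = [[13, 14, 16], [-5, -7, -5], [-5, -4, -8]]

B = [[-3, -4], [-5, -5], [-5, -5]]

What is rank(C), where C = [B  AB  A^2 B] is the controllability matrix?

2

AB = [[-189, -202], [75, 80], [75, 80]]
A^2B = [[-207, -226], [45, 50], [45, 50]]
Controllability matrix C = [B  AB  A^2B] = [[-3, -4, -189, -202, -207, -226], [-5, -5, 75, 80, 45, 50], [-5, -5, 75, 80, 45, 50]]
The rows r1, r2, r3 of C are linearly dependent: -r2 + r3 = 0 (check each entry), so rank(C) ≤ 2.
The 2×2 minor from rows 1, 2, columns 1, 2 is (-3)·(-5) - (-4)·(-5) = 15 - 20 = -5 ≠ 0, so rank(C) = 2.
rank(C) = 2 < n = 3, so the pair (A, B) is not completely controllable.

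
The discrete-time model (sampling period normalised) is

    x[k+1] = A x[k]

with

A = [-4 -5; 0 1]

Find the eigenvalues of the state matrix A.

det(zI - A) = z^2 - (tr A)z + det A, with tr A = (-4) + 1 = -3 and det A = (-4)·1 - (-5)·0 = -4 - 0 = -4.
So p(z) = det(zI - A) = z^2 + 3z - 4.
Factor z^2 + 3z - 4: two numbers with sum -3 and product -4 are 1 and -4, so z^2 + 3z - 4 = (z - 1)(z + 4).
Hence p(z) = (z - 1) (z + 4), with roots -4, 1.

-4, 1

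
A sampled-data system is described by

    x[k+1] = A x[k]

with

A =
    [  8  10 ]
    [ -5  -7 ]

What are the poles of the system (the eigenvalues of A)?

-2, 3

det(zI - A) = z^2 - (tr A)z + det A, with tr A = 8 + (-7) = 1 and det A = 8·(-7) - 10·(-5) = -56 - (-50) = -6.
So p(z) = det(zI - A) = z^2 - z - 6.
Factor z^2 - z - 6: two numbers with sum 1 and product -6 are 3 and -2, so z^2 - z - 6 = (z - 3)(z + 2).
Hence p(z) = (z - 3) (z + 2), with roots -2, 3.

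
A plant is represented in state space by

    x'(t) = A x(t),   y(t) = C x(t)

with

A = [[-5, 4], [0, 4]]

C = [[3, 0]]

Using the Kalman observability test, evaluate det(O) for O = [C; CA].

36

CA = [[-15, 12]]
Observability matrix O = [C; CA] = [[3, 0], [-15, 12]]
det(O) = 3·12 - 0·(-15) = 36 - 0 = 36
Since det(O) ≠ 0, rank(O) = 2 and the system is completely observable.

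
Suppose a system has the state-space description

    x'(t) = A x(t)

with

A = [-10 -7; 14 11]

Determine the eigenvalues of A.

-3, 4

det(sI - A) = s^2 - (tr A)s + det A, with tr A = (-10) + 11 = 1 and det A = (-10)·11 - (-7)·14 = -110 - (-98) = -12.
So p(s) = det(sI - A) = s^2 - s - 12.
Factor s^2 - s - 12: two numbers with sum 1 and product -12 are 4 and -3, so s^2 - s - 12 = (s - 4)(s + 3).
Hence p(s) = (s - 4) (s + 3), with roots -3, 4.
At least one eigenvalue has non-negative real part, so the system is not asymptotically stable.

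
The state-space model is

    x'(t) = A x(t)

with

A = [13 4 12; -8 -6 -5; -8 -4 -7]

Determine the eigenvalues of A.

det(sI - A) = s^3 - (tr A)s^2 + (M11 + M22 + M33)s - det A, where Mii is the 2×2 principal minor of A obtained by deleting row i and column i.
tr A = 13 + (-6) + (-7) = 0; M11 = (-6)·(-7) - (-5)·(-4) = 42 - 20 = 22; M22 = 13·(-7) - 12·(-8) = -91 - (-96) = 5; M33 = 13·(-6) - 4·(-8) = -78 - (-32) = -46; sum of minors = -19.
det A = 13·((-6)·(-7) - (-5)·(-4)) - 4·((-8)·(-7) - (-5)·(-8)) + 12·((-8)·(-4) - (-6)·(-8)) = 13·22 - 4·16 + 12·(-16) = 30.
So p(s) = det(sI - A) = s^3 - 19s - 30.
Rational-root test: any integer root divides -30. Testing small divisors, s = -2 works: p(-2) = -8 + 0 + 38 + (-30) = 0, so (s + 2) is a factor.
Dividing, p(s) = (s + 2)(s^2 - 2s - 15).
Factor s^2 - 2s - 15: two numbers with sum 2 and product -15 are 5 and -3, so s^2 - 2s - 15 = (s - 5)(s + 3).
Hence p(s) = (s - 5) (s + 2) (s + 3), with roots -3, -2, 5.
At least one eigenvalue has non-negative real part, so the system is not asymptotically stable.

-3, -2, 5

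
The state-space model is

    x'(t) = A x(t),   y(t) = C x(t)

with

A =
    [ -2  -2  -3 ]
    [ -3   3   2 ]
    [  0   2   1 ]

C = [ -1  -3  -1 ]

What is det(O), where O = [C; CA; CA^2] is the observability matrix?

CA = [[11, -9, -4]]
CA^2 = [[5, -57, -55]]
Observability matrix O = [C; CA; CA^2] = [[-1, -3, -1], [11, -9, -4], [5, -57, -55]]
Expanding along the first row, det(O) = (-1)·((-9)·(-55) - (-4)·(-57)) - (-3)·(11·(-55) - (-4)·5) + (-1)·(11·(-57) - (-9)·5) = (-1)·267 - (-3)·(-585) + (-1)·(-582) = -1440
Since det(O) ≠ 0, rank(O) = 3 and the system is completely observable.

-1440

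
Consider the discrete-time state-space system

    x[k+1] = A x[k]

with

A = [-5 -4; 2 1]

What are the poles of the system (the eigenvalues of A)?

det(zI - A) = z^2 - (tr A)z + det A, with tr A = (-5) + 1 = -4 and det A = (-5)·1 - (-4)·2 = -5 - (-8) = 3.
So p(z) = det(zI - A) = z^2 + 4z + 3.
Factor z^2 + 4z + 3: two numbers with sum -4 and product 3 are -1 and -3, so z^2 + 4z + 3 = (z + 1)(z + 3).
Hence p(z) = (z + 1) (z + 3), with roots -3, -1.

-3, -1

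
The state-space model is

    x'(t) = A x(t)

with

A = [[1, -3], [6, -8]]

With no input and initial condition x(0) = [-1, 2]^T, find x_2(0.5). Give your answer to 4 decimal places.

det(sI - A) = s^2 - (tr A)s + det A, with tr A = 1 + (-8) = -7 and det A = 1·(-8) - (-3)·6 = -8 - (-18) = 10.
So p(s) = det(sI - A) = s^2 + 7s + 10.
Factor s^2 + 7s + 10: two numbers with sum -7 and product 10 are -2 and -5, so s^2 + 7s + 10 = (s + 2)(s + 5).
Hence p(s) = (s + 2) (s + 5), with roots -5, -2.
The eigenvalues -5, -2 are distinct and real, so A is diagonalisable and x(t) = e^{At} x(0) = V diag(e^{λ_i t}) V^{-1} x(0), where the columns of V are the eigenvectors.
λ = -5: A - (-5)I = [[6, -3], [6, -3]]. Row 1 gives 6·v1 + (-3)·v2 = 0, so take v_1 = [1, 2]^T.
λ = -2: A - (-2)I = [[3, -3], [6, -6]]. Row 1 gives 3·v1 + (-3)·v2 = 0, so take v_2 = [-1, -1]^T.
V = [v_1 v_2] = [[1, -1], [2, -1]] has det V = 1, so V^{-1} = adj(V)/det V = [[-1, 1], [-2, 1]].
Modal coordinates z(0) = V^{-1} x(0): (-1)·(-1) + 1·2 = 3; (-2)·(-1) + 1·2 = 4; so z(0) = [3, 4]^T.
x_2(t) = Σ_i (v_i)_2 · z_i(0) · e^{λ_i t} (row 2 of V times the modal terms).
x_2(0.5) = 2·3·e^{-5·0.5} + (-1)·4·e^{-2·0.5} = 6·0.082085 + (-4)·0.367879 = -0.9790.

-0.9790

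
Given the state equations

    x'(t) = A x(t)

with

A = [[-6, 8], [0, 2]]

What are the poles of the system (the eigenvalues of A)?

-6, 2

det(sI - A) = s^2 - (tr A)s + det A, with tr A = (-6) + 2 = -4 and det A = (-6)·2 - 8·0 = -12 - 0 = -12.
So p(s) = det(sI - A) = s^2 + 4s - 12.
Factor s^2 + 4s - 12: two numbers with sum -4 and product -12 are 2 and -6, so s^2 + 4s - 12 = (s - 2)(s + 6).
Hence p(s) = (s - 2) (s + 6), with roots -6, 2.
At least one eigenvalue has non-negative real part, so the system is not asymptotically stable.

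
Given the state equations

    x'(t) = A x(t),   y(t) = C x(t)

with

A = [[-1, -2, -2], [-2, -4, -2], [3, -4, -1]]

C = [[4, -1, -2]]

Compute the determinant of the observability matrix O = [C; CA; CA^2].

CA = [[-8, 4, -4]]
CA^2 = [[-12, 16, 12]]
Observability matrix O = [C; CA; CA^2] = [[4, -1, -2], [-8, 4, -4], [-12, 16, 12]]
Expanding along the first row, det(O) = 4·(4·12 - (-4)·16) - (-1)·((-8)·12 - (-4)·(-12)) + (-2)·((-8)·16 - 4·(-12)) = 4·112 - (-1)·(-144) + (-2)·(-80) = 464
Since det(O) ≠ 0, rank(O) = 3 and the system is completely observable.

464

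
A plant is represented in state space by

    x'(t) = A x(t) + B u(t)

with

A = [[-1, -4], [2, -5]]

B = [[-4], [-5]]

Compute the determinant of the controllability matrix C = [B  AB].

AB = [[24], [17]]
Controllability matrix C = [B  AB] = [[-4, 24], [-5, 17]]
det(C) = (-4)·17 - 24·(-5) = -68 - (-120) = 52
Since det(C) ≠ 0, rank(C) = 2 and the system is completely controllable.

52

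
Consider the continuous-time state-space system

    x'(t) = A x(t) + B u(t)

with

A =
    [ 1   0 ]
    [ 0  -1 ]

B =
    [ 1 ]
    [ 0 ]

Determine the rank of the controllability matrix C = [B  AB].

AB = [[1], [0]]
Controllability matrix C = [B  AB] = [[1, 1], [0, 0]]
Every column of C is a scalar multiple of column 1 = [1, 0] (multipliers 1, 1), so the columns span a one-dimensional space.
C ≠ 0, hence rank(C) = 1.
rank(C) = 1 < n = 2, so the pair (A, B) is not completely controllable.

1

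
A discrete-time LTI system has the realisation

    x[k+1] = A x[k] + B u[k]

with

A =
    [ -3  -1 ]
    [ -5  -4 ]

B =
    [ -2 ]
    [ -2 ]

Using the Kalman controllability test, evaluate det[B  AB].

AB = [[8], [18]]
Controllability matrix C = [B  AB] = [[-2, 8], [-2, 18]]
det(C) = (-2)·18 - 8·(-2) = -36 - (-16) = -20
Since det(C) ≠ 0, rank(C) = 2 and the system is completely controllable.

-20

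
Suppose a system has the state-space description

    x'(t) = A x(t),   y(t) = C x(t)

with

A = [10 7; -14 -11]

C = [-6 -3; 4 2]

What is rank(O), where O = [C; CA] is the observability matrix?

CA = [[-18, -9], [12, 6]]
Observability matrix O = [C; CA] = [[-6, -3], [4, 2], [-18, -9], [12, 6]]
Every row of O is a scalar multiple of row 1 = [-6, -3] (multipliers 1, -2/3, 3, -2), so the rows span a one-dimensional space.
O ≠ 0, hence rank(O) = 1.
rank(O) = 1 < n = 2, so the pair (A, C) is not completely observable.

1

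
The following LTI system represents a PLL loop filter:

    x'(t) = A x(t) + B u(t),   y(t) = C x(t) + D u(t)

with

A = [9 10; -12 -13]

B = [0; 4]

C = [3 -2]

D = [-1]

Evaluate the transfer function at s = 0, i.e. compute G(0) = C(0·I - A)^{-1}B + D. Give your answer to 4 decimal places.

G(0) = C(-A)^{-1}B + D = -C A^{-1} B + D.
det A = 3, so A^{-1} = (1/3)·adj(A) = [[-13/3, -10/3], [4, 3]]
A^{-1} B = [-40/3, 12]^T
C A^{-1} B = -64
G(0) = D - C A^{-1} B = -1 - (-64) = 63

63.0000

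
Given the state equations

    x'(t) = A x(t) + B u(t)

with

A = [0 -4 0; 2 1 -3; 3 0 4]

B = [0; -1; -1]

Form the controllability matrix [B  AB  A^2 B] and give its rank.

3

AB = [[4], [2], [-4]]
A^2B = [[-8], [22], [-4]]
Controllability matrix C = [B  AB  A^2B] = [[0, 4, -8], [-1, 2, 22], [-1, -4, -4]]
det(C) = 0·(2·(-4) - 22·(-4)) - 4·((-1)·(-4) - 22·(-1)) + (-8)·((-1)·(-4) - 2·(-1)) = 0·80 - 4·26 + (-8)·6 = -152 ≠ 0, so rank(C) = 3.
rank(C) = 3 = n, so the pair (A, B) is completely controllable.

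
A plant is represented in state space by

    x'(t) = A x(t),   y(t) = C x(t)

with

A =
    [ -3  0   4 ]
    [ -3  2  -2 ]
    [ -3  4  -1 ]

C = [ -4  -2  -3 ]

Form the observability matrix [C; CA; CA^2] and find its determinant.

25718

CA = [[27, -16, -9]]
CA^2 = [[-6, -68, 149]]
Observability matrix O = [C; CA; CA^2] = [[-4, -2, -3], [27, -16, -9], [-6, -68, 149]]
Expanding along the first row, det(O) = (-4)·((-16)·149 - (-9)·(-68)) - (-2)·(27·149 - (-9)·(-6)) + (-3)·(27·(-68) - (-16)·(-6)) = (-4)·(-2996) - (-2)·3969 + (-3)·(-1932) = 25718
Since det(O) ≠ 0, rank(O) = 3 and the system is completely observable.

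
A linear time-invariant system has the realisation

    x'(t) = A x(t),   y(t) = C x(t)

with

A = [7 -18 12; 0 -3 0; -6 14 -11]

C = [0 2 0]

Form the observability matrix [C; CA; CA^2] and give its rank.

1

CA = [[0, -6, 0]]
CA^2 = [[0, 18, 0]]
Observability matrix O = [C; CA; CA^2] = [[0, 2, 0], [0, -6, 0], [0, 18, 0]]
Every row of O is a scalar multiple of row 1 = [0, 2, 0] (multipliers 1, -3, 9), so the rows span a one-dimensional space.
O ≠ 0, hence rank(O) = 1.
rank(O) = 1 < n = 3, so the pair (A, C) is not completely observable.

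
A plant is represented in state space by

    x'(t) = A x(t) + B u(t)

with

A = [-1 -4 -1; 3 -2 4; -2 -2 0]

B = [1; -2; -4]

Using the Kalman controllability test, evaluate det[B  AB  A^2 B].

-3686

AB = [[11], [-9], [2]]
A^2B = [[23], [59], [-4]]
Controllability matrix C = [B  AB  A^2B] = [[1, 11, 23], [-2, -9, 59], [-4, 2, -4]]
Expanding along the first row, det(C) = 1·((-9)·(-4) - 59·2) - 11·((-2)·(-4) - 59·(-4)) + 23·((-2)·2 - (-9)·(-4)) = 1·(-82) - 11·244 + 23·(-40) = -3686
Since det(C) ≠ 0, rank(C) = 3 and the system is completely controllable.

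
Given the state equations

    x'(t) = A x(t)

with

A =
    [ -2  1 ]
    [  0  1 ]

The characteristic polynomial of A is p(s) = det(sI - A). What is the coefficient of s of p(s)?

For a 2×2 matrix, det(sI - A) = s^2 - (tr A)s + det A.
tr A = -1, det A = -2.
So p(s) = s^2 + s - 2.
The coefficient of s is 1.

1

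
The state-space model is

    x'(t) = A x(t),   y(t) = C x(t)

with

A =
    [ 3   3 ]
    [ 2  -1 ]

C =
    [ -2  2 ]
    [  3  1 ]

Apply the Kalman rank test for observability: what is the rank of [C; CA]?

2

CA = [[-2, -8], [11, 8]]
Observability matrix O = [C; CA] = [[-2, 2], [3, 1], [-2, -8], [11, 8]]
Take the 2×2 submatrix of O formed by rows 1, 2: [[-2, 2], [3, 1]]. Its determinant is (-2)·1 - 2·3 = -2 - 6 = -8 ≠ 0.
So rank(O) ≥ 2; since O has 2 columns, rank(O) = 2.
rank(O) = 2 = n, so the pair (A, C) is completely observable.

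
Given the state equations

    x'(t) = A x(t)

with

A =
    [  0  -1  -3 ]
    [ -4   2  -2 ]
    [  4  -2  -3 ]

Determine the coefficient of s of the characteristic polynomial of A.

-2

Expand det(sI - A) for the 3×3 matrix.
p(s) = s^3 + s^2 - 2s - 20.
(Check: constant term = det(-A) = (-1)^3 det A = -20; coefficient of s^2 = -tr A = 1.)
The coefficient of s is -2.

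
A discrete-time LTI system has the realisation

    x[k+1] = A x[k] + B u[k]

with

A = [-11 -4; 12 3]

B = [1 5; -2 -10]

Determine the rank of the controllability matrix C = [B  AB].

AB = [[-3, -15], [6, 30]]
Controllability matrix C = [B  AB] = [[1, 5, -3, -15], [-2, -10, 6, 30]]
Every column of C is a scalar multiple of column 1 = [1, -2] (multipliers 1, 5, -3, -15), so the columns span a one-dimensional space.
C ≠ 0, hence rank(C) = 1.
rank(C) = 1 < n = 2, so the pair (A, B) is not completely controllable.

1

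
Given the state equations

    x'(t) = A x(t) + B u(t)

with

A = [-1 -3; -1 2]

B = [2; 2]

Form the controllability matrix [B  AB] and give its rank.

AB = [[-8], [2]]
Controllability matrix C = [B  AB] = [[2, -8], [2, 2]]
det(C) = 2·2 - (-8)·2 = 4 - (-16) = 20 ≠ 0, so rank(C) = 2.
rank(C) = 2 = n, so the pair (A, B) is completely controllable.

2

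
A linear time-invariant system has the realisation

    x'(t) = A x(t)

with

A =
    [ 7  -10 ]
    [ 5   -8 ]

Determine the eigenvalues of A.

-3, 2

det(sI - A) = s^2 - (tr A)s + det A, with tr A = 7 + (-8) = -1 and det A = 7·(-8) - (-10)·5 = -56 - (-50) = -6.
So p(s) = det(sI - A) = s^2 + s - 6.
Factor s^2 + s - 6: two numbers with sum -1 and product -6 are 2 and -3, so s^2 + s - 6 = (s - 2)(s + 3).
Hence p(s) = (s - 2) (s + 3), with roots -3, 2.
At least one eigenvalue has non-negative real part, so the system is not asymptotically stable.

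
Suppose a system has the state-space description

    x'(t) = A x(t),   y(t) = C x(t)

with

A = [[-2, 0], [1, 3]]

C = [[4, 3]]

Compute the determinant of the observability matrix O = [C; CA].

51

CA = [[-5, 9]]
Observability matrix O = [C; CA] = [[4, 3], [-5, 9]]
det(O) = 4·9 - 3·(-5) = 36 - (-15) = 51
Since det(O) ≠ 0, rank(O) = 2 and the system is completely observable.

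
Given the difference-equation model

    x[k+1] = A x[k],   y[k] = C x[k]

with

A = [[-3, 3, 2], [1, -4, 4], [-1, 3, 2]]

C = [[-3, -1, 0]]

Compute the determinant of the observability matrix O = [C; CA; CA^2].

CA = [[8, -5, -10]]
CA^2 = [[-19, 14, -24]]
Observability matrix O = [C; CA; CA^2] = [[-3, -1, 0], [8, -5, -10], [-19, 14, -24]]
Expanding along the first row, det(O) = (-3)·((-5)·(-24) - (-10)·14) - (-1)·(8·(-24) - (-10)·(-19)) + 0·(8·14 - (-5)·(-19)) = (-3)·260 - (-1)·(-382) + 0·17 = -1162
Since det(O) ≠ 0, rank(O) = 3 and the system is completely observable.

-1162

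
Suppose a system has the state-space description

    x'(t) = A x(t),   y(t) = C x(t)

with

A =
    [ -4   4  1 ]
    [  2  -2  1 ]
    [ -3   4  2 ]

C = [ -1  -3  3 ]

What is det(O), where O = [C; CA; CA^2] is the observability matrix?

CA = [[-11, 14, 2]]
CA^2 = [[66, -64, 7]]
Observability matrix O = [C; CA; CA^2] = [[-1, -3, 3], [-11, 14, 2], [66, -64, 7]]
Expanding along the first row, det(O) = (-1)·(14·7 - 2·(-64)) - (-3)·((-11)·7 - 2·66) + 3·((-11)·(-64) - 14·66) = (-1)·226 - (-3)·(-209) + 3·(-220) = -1513
Since det(O) ≠ 0, rank(O) = 3 and the system is completely observable.

-1513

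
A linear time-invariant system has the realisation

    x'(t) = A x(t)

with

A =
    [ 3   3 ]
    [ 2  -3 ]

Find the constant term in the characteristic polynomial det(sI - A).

For a 2×2 matrix, det(sI - A) = s^2 - (tr A)s + det A.
tr A = 0, det A = -15.
So p(s) = s^2 - 15.
The constant term is -15.

-15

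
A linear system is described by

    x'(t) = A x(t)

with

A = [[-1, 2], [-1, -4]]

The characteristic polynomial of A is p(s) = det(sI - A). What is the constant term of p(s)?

For a 2×2 matrix, det(sI - A) = s^2 - (tr A)s + det A.
tr A = -5, det A = 6.
So p(s) = s^2 + 5s + 6.
The constant term is 6.

6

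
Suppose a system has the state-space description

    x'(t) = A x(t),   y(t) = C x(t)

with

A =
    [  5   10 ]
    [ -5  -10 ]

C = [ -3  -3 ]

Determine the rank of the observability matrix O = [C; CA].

CA = [[0, 0]]
Observability matrix O = [C; CA] = [[-3, -3], [0, 0]]
Every row of O is a scalar multiple of row 1 = [-3, -3] (multipliers 1, 0), so the rows span a one-dimensional space.
O ≠ 0, hence rank(O) = 1.
rank(O) = 1 < n = 2, so the pair (A, C) is not completely observable.

1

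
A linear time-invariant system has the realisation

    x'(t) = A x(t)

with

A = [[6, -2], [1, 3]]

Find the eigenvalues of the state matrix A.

det(sI - A) = s^2 - (tr A)s + det A, with tr A = 6 + 3 = 9 and det A = 6·3 - (-2)·1 = 18 - (-2) = 20.
So p(s) = det(sI - A) = s^2 - 9s + 20.
Factor s^2 - 9s + 20: two numbers with sum 9 and product 20 are 5 and 4, so s^2 - 9s + 20 = (s - 5)(s - 4).
Hence p(s) = (s - 5) (s - 4), with roots 4, 5.
At least one eigenvalue has non-negative real part, so the system is not asymptotically stable.

4, 5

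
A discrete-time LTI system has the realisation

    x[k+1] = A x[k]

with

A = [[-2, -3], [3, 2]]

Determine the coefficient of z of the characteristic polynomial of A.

0

For a 2×2 matrix, det(zI - A) = z^2 - (tr A)z + det A.
tr A = 0, det A = 5.
So p(z) = z^2 + 5.
The coefficient of z is 0.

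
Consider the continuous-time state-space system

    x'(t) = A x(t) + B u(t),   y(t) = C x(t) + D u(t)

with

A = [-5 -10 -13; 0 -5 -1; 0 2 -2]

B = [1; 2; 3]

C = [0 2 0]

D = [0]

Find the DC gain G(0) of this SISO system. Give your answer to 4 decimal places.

G(0) = C(-A)^{-1}B + D = -C A^{-1} B + D.
det A = -60, so A^{-1} = (1/-60)·adj(A) = [[-1/5, 23/30, 11/12], [0, -1/6, 1/12], [0, -1/6, -5/12]]
A^{-1} B = [49/12, -1/12, -19/12]^T
C A^{-1} B = -1/6
G(0) = D - C A^{-1} B = 0 - (-1/6) = 1/6 ≈ 0.1667

0.1667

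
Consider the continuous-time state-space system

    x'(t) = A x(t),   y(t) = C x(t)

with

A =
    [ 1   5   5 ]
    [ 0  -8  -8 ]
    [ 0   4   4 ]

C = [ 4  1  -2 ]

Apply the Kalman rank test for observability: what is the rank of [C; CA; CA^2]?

CA = [[4, 4, 4]]
CA^2 = [[4, 4, 4]]
Observability matrix O = [C; CA; CA^2] = [[4, 1, -2], [4, 4, 4], [4, 4, 4]]
The columns c1, c2, c3 of O are linearly dependent: c1 - 2·c2 + c3 = 0 (check each entry), so rank(O) ≤ 2.
The 2×2 minor from rows 1, 2, columns 1, 2 is 4·4 - 1·4 = 16 - 4 = 12 ≠ 0, so rank(O) = 2.
rank(O) = 2 < n = 3, so the pair (A, C) is not completely observable.

2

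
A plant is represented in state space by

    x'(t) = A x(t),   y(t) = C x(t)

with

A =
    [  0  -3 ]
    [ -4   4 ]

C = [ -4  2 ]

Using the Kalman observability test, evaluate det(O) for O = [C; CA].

CA = [[-8, 20]]
Observability matrix O = [C; CA] = [[-4, 2], [-8, 20]]
det(O) = (-4)·20 - 2·(-8) = -80 - (-16) = -64
Since det(O) ≠ 0, rank(O) = 2 and the system is completely observable.

-64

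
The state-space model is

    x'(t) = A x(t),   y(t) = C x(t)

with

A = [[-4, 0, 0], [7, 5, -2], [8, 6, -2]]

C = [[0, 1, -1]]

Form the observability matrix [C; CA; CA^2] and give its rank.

2

CA = [[-1, -1, 0]]
CA^2 = [[-3, -5, 2]]
Observability matrix O = [C; CA; CA^2] = [[0, 1, -1], [-1, -1, 0], [-3, -5, 2]]
The columns c1, c2, c3 of O are linearly dependent: -c1 + c2 + c3 = 0 (check each entry), so rank(O) ≤ 2.
The 2×2 minor from rows 1, 2, columns 1, 2 is 0·(-1) - 1·(-1) = 0 - (-1) = 1 ≠ 0, so rank(O) = 2.
rank(O) = 2 < n = 3, so the pair (A, C) is not completely observable.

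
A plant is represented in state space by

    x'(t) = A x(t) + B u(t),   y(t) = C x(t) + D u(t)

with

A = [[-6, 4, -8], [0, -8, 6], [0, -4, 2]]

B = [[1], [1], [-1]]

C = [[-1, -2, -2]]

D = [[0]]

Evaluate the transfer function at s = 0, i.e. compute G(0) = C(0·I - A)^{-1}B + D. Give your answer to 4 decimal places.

3.5000

G(0) = C(-A)^{-1}B + D = -C A^{-1} B + D.
det A = -48, so A^{-1} = (1/-48)·adj(A) = [[-1/6, -1/2, 5/6], [0, 1/4, -3/4], [0, 1/2, -1]]
A^{-1} B = [-3/2, 1, 3/2]^T
C A^{-1} B = -7/2
G(0) = D - C A^{-1} B = 0 - (-7/2) = 7/2 ≈ 3.5000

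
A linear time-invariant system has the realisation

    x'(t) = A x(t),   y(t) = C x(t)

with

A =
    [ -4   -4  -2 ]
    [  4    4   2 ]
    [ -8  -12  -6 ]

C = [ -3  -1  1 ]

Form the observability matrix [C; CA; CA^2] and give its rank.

CA = [[0, -4, -2]]
CA^2 = [[0, 8, 4]]
Observability matrix O = [C; CA; CA^2] = [[-3, -1, 1], [0, -4, -2], [0, 8, 4]]
The columns c1, c2, c3 of O are linearly dependent: c1 - c2 + 2·c3 = 0 (check each entry), so rank(O) ≤ 2.
The 2×2 minor from rows 1, 2, columns 1, 2 is (-3)·(-4) - (-1)·0 = 12 - 0 = 12 ≠ 0, so rank(O) = 2.
rank(O) = 2 < n = 3, so the pair (A, C) is not completely observable.

2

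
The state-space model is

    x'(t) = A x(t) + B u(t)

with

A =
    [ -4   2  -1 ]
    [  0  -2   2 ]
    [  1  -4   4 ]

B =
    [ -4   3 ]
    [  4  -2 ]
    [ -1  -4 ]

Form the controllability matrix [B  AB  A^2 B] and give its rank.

AB = [[25, -12], [-10, -4], [-24, -5]]
A^2B = [[-96, 45], [-28, -2], [-31, -16]]
Controllability matrix C = [B  AB  A^2B] = [[-4, 3, 25, -12, -96, 45], [4, -2, -10, -4, -28, -2], [-1, -4, -24, -5, -31, -16]]
Take the 3×3 submatrix of C formed by columns 1, 2, 3: [[-4, 3, 25], [4, -2, -10], [-1, -4, -24]]. Its determinant is (-4)·((-2)·(-24) - (-10)·(-4)) - 3·(4·(-24) - (-10)·(-1)) + 25·(4·(-4) - (-2)·(-1)) = (-4)·8 - 3·(-106) + 25·(-18) = -164 ≠ 0.
So rank(C) ≥ 3; since C has 3 rows, rank(C) = 3.
rank(C) = 3 = n, so the pair (A, B) is completely controllable.

3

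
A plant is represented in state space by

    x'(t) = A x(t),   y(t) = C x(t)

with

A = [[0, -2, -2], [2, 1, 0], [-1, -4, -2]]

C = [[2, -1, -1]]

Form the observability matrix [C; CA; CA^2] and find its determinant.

27

CA = [[-1, -1, -2]]
CA^2 = [[0, 9, 6]]
Observability matrix O = [C; CA; CA^2] = [[2, -1, -1], [-1, -1, -2], [0, 9, 6]]
Expanding along the first row, det(O) = 2·((-1)·6 - (-2)·9) - (-1)·((-1)·6 - (-2)·0) + (-1)·((-1)·9 - (-1)·0) = 2·12 - (-1)·(-6) + (-1)·(-9) = 27
Since det(O) ≠ 0, rank(O) = 3 and the system is completely observable.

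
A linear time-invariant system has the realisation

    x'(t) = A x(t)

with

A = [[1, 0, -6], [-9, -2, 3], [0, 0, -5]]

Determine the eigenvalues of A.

det(sI - A) = s^3 - (tr A)s^2 + (M11 + M22 + M33)s - det A, where Mii is the 2×2 principal minor of A obtained by deleting row i and column i.
tr A = 1 + (-2) + (-5) = -6; M11 = (-2)·(-5) - 3·0 = 10 - 0 = 10; M22 = 1·(-5) - (-6)·0 = -5 - 0 = -5; M33 = 1·(-2) - 0·(-9) = -2 - 0 = -2; sum of minors = 3.
det A = 1·((-2)·(-5) - 3·0) - 0·((-9)·(-5) - 3·0) + (-6)·((-9)·0 - (-2)·0) = 1·10 - 0·45 + (-6)·0 = 10.
So p(s) = det(sI - A) = s^3 + 6s^2 + 3s - 10.
Rational-root test: any integer root divides -10. Testing small divisors, s = 1 works: p(1) = 1 + 6 + 3 + (-10) = 0, so (s - 1) is a factor.
Dividing, p(s) = (s - 1)(s^2 + 7s + 10).
Factor s^2 + 7s + 10: two numbers with sum -7 and product 10 are -2 and -5, so s^2 + 7s + 10 = (s + 2)(s + 5).
Hence p(s) = (s - 1) (s + 2) (s + 5), with roots -5, -2, 1.
At least one eigenvalue has non-negative real part, so the system is not asymptotically stable.

-5, -2, 1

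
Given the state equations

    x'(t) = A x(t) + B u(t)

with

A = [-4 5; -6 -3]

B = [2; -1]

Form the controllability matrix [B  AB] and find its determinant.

-31

AB = [[-13], [-9]]
Controllability matrix C = [B  AB] = [[2, -13], [-1, -9]]
det(C) = 2·(-9) - (-13)·(-1) = -18 - 13 = -31
Since det(C) ≠ 0, rank(C) = 2 and the system is completely controllable.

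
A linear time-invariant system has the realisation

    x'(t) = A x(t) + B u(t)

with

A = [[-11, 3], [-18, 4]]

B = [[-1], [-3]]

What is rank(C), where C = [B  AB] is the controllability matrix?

AB = [[2], [6]]
Controllability matrix C = [B  AB] = [[-1, 2], [-3, 6]]
Every column of C is a scalar multiple of column 1 = [-1, -3] (multipliers 1, -2), so the columns span a one-dimensional space.
C ≠ 0, hence rank(C) = 1.
rank(C) = 1 < n = 2, so the pair (A, B) is not completely controllable.

1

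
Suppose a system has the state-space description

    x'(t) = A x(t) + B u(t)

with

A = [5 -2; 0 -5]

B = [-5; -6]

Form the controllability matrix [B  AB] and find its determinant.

-228

AB = [[-13], [30]]
Controllability matrix C = [B  AB] = [[-5, -13], [-6, 30]]
det(C) = (-5)·30 - (-13)·(-6) = -150 - 78 = -228
Since det(C) ≠ 0, rank(C) = 2 and the system is completely controllable.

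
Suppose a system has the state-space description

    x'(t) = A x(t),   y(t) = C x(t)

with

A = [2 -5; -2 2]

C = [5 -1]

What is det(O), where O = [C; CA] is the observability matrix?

-123

CA = [[12, -27]]
Observability matrix O = [C; CA] = [[5, -1], [12, -27]]
det(O) = 5·(-27) - (-1)·12 = -135 - (-12) = -123
Since det(O) ≠ 0, rank(O) = 2 and the system is completely observable.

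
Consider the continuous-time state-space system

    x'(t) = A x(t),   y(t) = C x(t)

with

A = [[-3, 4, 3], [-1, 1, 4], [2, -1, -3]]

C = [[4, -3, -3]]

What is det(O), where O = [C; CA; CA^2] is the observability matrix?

358

CA = [[-15, 16, 9]]
CA^2 = [[47, -53, -8]]
Observability matrix O = [C; CA; CA^2] = [[4, -3, -3], [-15, 16, 9], [47, -53, -8]]
Expanding along the first row, det(O) = 4·(16·(-8) - 9·(-53)) - (-3)·((-15)·(-8) - 9·47) + (-3)·((-15)·(-53) - 16·47) = 4·349 - (-3)·(-303) + (-3)·43 = 358
Since det(O) ≠ 0, rank(O) = 3 and the system is completely observable.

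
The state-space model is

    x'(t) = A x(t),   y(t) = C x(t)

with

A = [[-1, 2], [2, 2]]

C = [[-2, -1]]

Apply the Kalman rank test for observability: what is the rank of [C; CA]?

2

CA = [[0, -6]]
Observability matrix O = [C; CA] = [[-2, -1], [0, -6]]
det(O) = (-2)·(-6) - (-1)·0 = 12 - 0 = 12 ≠ 0, so rank(O) = 2.
rank(O) = 2 = n, so the pair (A, C) is completely observable.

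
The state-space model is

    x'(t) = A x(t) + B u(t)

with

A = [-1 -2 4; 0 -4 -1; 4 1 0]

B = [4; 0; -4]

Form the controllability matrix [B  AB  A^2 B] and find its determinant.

AB = [[-20], [4], [16]]
A^2B = [[76], [-32], [-76]]
Controllability matrix C = [B  AB  A^2B] = [[4, -20, 76], [0, 4, -32], [-4, 16, -76]]
Expanding along the first row, det(C) = 4·(4·(-76) - (-32)·16) - (-20)·(0·(-76) - (-32)·(-4)) + 76·(0·16 - 4·(-4)) = 4·208 - (-20)·(-128) + 76·16 = -512
Since det(C) ≠ 0, rank(C) = 3 and the system is completely controllable.

-512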